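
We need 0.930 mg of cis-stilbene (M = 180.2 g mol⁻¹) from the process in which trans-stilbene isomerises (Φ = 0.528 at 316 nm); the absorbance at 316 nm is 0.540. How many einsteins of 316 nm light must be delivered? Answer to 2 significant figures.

1.4×10⁻⁵ einstein

Product: 0.930 mg / 180.2 g mol⁻¹ = 5.161×10⁻⁶ mol.
Photons that must be absorbed: 5.161×10⁻⁶ / 0.528 = 9.775×10⁻⁶ mol.
Fraction absorbed: 1 − 10^(−0.540) = 0.7116.
Incident photons needed: 9.775×10⁻⁶ / 0.7116 = 1.374×10⁻⁵ mol.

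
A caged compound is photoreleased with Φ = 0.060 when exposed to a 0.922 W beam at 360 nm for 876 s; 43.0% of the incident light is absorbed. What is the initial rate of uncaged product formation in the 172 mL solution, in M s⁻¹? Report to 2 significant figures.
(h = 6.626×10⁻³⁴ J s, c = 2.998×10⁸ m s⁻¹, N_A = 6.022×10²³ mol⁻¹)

Photon energy at 360 nm: hc/λ = (6.626×10⁻³⁴)(2.998×10⁸)/(360×10⁻⁹) = 5.518×10⁻¹⁹ J.
Energy delivered: (0.922 W)(876 s) = 807.7 J.
Photons incident: 807.7 / 5.518×10⁻¹⁹ = 1.464×10²¹, i.e. 1.464×10²¹/6.022×10²³ = 0.002431 mol.
Photons absorbed: 0.430 × 0.002431 = 0.001045 mol.
Product formed: 0.060 × 0.001045 = 6.270×10⁻⁵ mol.
Rate: 6.270×10⁻⁵ mol / (876 s × 0.172 L) = 4.2×10⁻⁷ M s⁻¹.

4.2×10⁻⁷ M s⁻¹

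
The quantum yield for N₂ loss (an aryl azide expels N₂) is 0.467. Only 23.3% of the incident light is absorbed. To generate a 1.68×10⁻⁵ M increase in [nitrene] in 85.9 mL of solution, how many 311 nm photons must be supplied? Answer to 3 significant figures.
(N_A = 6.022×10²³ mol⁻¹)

7.99×10¹⁸ photons

Product: (1.68×10⁻⁵ M)(0.0859 L) = 1.443×10⁻⁶ mol.
Photons that must be absorbed: 1.443×10⁻⁶ / 0.467 = 3.090×10⁻⁶ mol.
Incident photons needed: 3.090×10⁻⁶ / 0.233 = 1.326×10⁻⁵ mol.
Photon count: 1.326×10⁻⁵ × 6.022×10²³ = 7.99×10¹⁸.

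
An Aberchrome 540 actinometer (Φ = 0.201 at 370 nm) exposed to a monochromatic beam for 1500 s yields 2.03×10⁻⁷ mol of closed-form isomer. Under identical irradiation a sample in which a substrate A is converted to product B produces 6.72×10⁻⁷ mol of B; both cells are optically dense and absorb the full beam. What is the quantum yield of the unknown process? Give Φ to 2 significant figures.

Φ = 0.67

Photons absorbed by the actinometer: 2.03×10⁻⁷ / 0.201 = 1.010×10⁻⁶ mol.
Φ(unknown) = 6.72×10⁻⁷ / 1.010×10⁻⁶ = 0.67.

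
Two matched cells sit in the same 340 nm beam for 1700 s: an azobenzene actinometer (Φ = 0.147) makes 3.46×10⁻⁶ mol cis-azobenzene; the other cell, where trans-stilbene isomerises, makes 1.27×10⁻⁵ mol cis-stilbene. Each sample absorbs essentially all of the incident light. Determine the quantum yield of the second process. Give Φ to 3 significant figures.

Photons absorbed by the actinometer: 3.46×10⁻⁶ / 0.147 = 2.354×10⁻⁵ mol.
Φ(unknown) = 1.27×10⁻⁵ / 2.354×10⁻⁵ = 0.540.

Φ = 0.540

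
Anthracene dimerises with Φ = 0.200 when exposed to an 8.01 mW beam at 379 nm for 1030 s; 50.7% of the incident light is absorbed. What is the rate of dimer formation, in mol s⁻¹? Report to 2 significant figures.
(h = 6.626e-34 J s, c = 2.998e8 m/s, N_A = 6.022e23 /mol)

Photon energy at 379 nm: hc/λ = (6.626e-34)(2.998e8)/(379e-9) = 5.241e-19 J.
Energy delivered: (8.01 mW)(1030 s) = 8.250 J.
Photons incident: 8.250 / 5.241e-19 = 1.574e19, i.e. 1.574e19/6.022e23 = 2.614e-5 mol.
Photons absorbed: 0.507 × 2.614e-5 = 1.325e-5 mol.
Product formed: 0.200 × 1.325e-5 = 2.650e-6 mol.
Rate: 2.650e-6 / 1030 s = 2.6e-9 mol s⁻¹.

2.6e-9 mol s⁻¹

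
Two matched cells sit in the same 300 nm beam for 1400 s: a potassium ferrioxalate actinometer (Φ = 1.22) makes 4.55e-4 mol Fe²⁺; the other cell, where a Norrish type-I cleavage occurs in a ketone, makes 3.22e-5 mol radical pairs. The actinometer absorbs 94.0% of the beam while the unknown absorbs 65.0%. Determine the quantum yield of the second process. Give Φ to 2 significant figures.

Φ = 0.12

Photons absorbed by the actinometer: 4.55e-4 / 1.22 = 3.730e-4 mol.
Incident flux: 3.730e-4 / 0.940 = 3.968e-4 einstein.
Absorbed by unknown: 0.650 × 3.968e-4 = 2.579e-4 mol.
Φ(unknown) = 3.22e-5 / 2.579e-4 = 0.12.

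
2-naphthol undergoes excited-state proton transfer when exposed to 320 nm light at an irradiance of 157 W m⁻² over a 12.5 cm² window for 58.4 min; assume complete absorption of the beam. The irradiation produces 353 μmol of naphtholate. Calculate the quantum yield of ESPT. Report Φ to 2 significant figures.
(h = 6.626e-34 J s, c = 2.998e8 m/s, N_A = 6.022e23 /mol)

Φ = 0.19

Product: 353 μmol = 3.53e-4 mol.
Photon energy at 320 nm: hc/λ = (6.626e-34)(2.998e8)/(320e-9) = 6.208e-19 J.
Energy delivered: (157 W m⁻²)(12.5e-4 m²)(3504 s) = 687.7 J.
Photons incident: 687.7 / 6.208e-19 = 1.108e21, i.e. 1.108e21/6.022e23 = 0.001840 mol.
Φ = 3.53e-4 mol / 0.001840 mol photons = 0.19.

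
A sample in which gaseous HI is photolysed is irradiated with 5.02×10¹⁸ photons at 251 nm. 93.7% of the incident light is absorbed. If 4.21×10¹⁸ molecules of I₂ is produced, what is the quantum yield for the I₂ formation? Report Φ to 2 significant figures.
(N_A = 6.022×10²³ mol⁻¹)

Product: 4.21×10¹⁸ / 6.022×10²³ = 6.991×10⁻⁶ mol.
Moles of photons: 5.02×10¹⁸ / 6.022×10²³ = 8.336×10⁻⁶ mol.
Photons absorbed: 0.937 × 8.336×10⁻⁶ = 7.811×10⁻⁶ mol.
Φ = 6.991×10⁻⁶ mol / 7.811×10⁻⁶ mol photons = 0.90.

Φ = 0.90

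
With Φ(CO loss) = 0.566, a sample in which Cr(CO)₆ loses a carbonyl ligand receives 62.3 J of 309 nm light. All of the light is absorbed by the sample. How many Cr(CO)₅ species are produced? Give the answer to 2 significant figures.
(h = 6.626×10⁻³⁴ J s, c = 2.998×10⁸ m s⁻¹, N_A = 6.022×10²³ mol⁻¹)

5.5×10¹⁹ species

Photon energy at 309 nm: hc/λ = (6.626×10⁻³⁴)(2.998×10⁸)/(309×10⁻⁹) = 6.429×10⁻¹⁹ J.
Photons incident: 62.3 / 6.429×10⁻¹⁹ = 9.690×10¹⁹, i.e. 9.690×10¹⁹/6.022×10²³ = 1.609×10⁻⁴ mol.
Product: Φ × n_abs = 0.566 × 1.609×10⁻⁴ = 9.107×10⁻⁵ mol.
As a count: 9.107×10⁻⁵ × 6.022×10²³ = 5.5×10¹⁹.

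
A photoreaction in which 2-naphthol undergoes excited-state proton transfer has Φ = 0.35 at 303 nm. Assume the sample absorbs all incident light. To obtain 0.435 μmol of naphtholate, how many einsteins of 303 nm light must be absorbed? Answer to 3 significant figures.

1.24×10⁻⁶ einstein

Product: 0.435 μmol = 4.35×10⁻⁷ mol.
Photons that must be absorbed: 4.35×10⁻⁷ / 0.35 = 1.243×10⁻⁶ mol.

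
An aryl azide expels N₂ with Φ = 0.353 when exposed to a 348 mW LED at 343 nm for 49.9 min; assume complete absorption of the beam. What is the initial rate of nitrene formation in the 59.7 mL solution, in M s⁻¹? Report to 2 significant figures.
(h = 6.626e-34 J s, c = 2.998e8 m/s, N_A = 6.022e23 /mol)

5.9e-6 M s⁻¹

Photon energy at 343 nm: hc/λ = (6.626e-34)(2.998e8)/(343e-9) = 5.791e-19 J.
Energy delivered: (348 mW)(2994 s) = 1042 J.
Photons incident: 1042 / 5.791e-19 = 1.799e21, i.e. 1.799e21/6.022e23 = 0.002987 mol.
Product formed: 0.353 × 0.002987 = 0.001054 mol.
Rate: 0.001054 mol / (2994 s × 0.0597 L) = 5.9e-6 M s⁻¹.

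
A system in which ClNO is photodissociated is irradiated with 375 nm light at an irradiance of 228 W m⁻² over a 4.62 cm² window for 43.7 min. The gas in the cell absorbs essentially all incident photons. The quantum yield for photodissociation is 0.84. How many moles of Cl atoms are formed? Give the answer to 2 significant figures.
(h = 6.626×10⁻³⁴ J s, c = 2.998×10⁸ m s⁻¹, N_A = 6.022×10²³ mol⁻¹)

Photon energy at 375 nm: hc/λ = (6.626×10⁻³⁴)(2.998×10⁸)/(375×10⁻⁹) = 5.297×10⁻¹⁹ J.
Energy delivered: (228 W m⁻²)(4.62×10⁻⁴ m²)(2622 s) = 276.2 J.
Photons incident: 276.2 / 5.297×10⁻¹⁹ = 5.214×10²⁰, i.e. 5.214×10²⁰/6.022×10²³ = 8.658×10⁻⁴ mol.
Product: Φ × n_abs = 0.84 × 8.658×10⁻⁴ = 7.273×10⁻⁴ mol.

7.3×10⁻⁴ mol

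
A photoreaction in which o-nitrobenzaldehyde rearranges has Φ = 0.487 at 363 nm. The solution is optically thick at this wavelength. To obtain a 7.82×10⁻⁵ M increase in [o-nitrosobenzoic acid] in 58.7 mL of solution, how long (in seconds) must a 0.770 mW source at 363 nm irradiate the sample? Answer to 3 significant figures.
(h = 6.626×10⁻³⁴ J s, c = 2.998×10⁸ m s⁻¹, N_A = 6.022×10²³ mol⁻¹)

Product: (7.82×10⁻⁵ M)(0.0587 L) = 4.590×10⁻⁶ mol.
Photons that must be absorbed: 4.590×10⁻⁶ / 0.487 = 9.425×10⁻⁶ mol.
Photon energy: hc/λ = 5.472×10⁻¹⁹ J; per mole, 3.295×10⁵ J mol⁻¹.
Energy required: 9.425×10⁻⁶ × 3.295×10⁵ = 3.106 J.
Time: 3.106 J / 0.00077 W = 4030 s.

t ≈ 4030 s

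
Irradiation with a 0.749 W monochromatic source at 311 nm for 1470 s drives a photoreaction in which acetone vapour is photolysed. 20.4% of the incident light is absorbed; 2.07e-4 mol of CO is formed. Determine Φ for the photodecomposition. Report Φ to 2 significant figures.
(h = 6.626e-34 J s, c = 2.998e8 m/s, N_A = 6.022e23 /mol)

Φ = 0.35

Photon energy at 311 nm: hc/λ = (6.626e-34)(2.998e8)/(311e-9) = 6.387e-19 J.
Energy delivered: (0.749 W)(1470 s) = 1101 J.
Photons incident: 1101 / 6.387e-19 = 1.724e21, i.e. 1.724e21/6.022e23 = 0.002863 mol.
Photons absorbed: 0.204 × 0.002863 = 5.841e-4 mol.
Φ = 2.07e-4 mol / 5.841e-4 mol photons = 0.35.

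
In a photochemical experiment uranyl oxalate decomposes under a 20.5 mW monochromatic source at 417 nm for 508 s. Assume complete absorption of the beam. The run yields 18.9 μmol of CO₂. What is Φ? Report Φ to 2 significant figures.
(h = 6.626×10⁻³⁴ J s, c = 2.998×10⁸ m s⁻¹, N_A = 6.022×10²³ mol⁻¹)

Product: 18.9 μmol = 1.89×10⁻⁵ mol.
Photon energy at 417 nm: hc/λ = (6.626×10⁻³⁴)(2.998×10⁸)/(417×10⁻⁹) = 4.764×10⁻¹⁹ J.
Energy delivered: (20.5 mW)(508 s) = 10.41 J.
Photons incident: 10.41 / 4.764×10⁻¹⁹ = 2.185×10¹⁹, i.e. 2.185×10¹⁹/6.022×10²³ = 3.628×10⁻⁵ mol.
Φ = 1.89×10⁻⁵ mol / 3.628×10⁻⁵ mol photons = 0.52.

Φ = 0.52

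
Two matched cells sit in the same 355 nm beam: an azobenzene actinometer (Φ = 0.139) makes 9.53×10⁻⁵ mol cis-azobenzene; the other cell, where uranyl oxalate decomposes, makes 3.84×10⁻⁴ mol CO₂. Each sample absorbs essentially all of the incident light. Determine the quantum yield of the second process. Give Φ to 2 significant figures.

Φ = 0.56

Photons absorbed by the actinometer: 9.53×10⁻⁵ / 0.139 = 6.856×10⁻⁴ mol.
Φ(unknown) = 3.84×10⁻⁴ / 6.856×10⁻⁴ = 0.56.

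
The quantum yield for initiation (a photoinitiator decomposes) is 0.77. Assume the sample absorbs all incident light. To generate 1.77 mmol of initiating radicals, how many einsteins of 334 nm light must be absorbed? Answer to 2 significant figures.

0.0023 einstein

Product: 1.77 mmol = 0.00177 mol.
Photons that must be absorbed: 0.00177 / 0.77 = 0.002299 mol.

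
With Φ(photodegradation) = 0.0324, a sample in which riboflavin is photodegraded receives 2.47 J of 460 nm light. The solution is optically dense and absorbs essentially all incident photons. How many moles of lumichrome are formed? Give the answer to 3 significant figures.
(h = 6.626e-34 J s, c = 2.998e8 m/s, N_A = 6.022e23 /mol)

Photon energy at 460 nm: hc/λ = (6.626e-34)(2.998e8)/(460e-9) = 4.318e-19 J.
Photons incident: 2.47 / 4.318e-19 = 5.720e18, i.e. 5.720e18/6.022e23 = 9.499e-6 mol.
Product: Φ × n_abs = 0.0324 × 9.499e-6 = 3.078e-7 mol.

3.08e-7 mol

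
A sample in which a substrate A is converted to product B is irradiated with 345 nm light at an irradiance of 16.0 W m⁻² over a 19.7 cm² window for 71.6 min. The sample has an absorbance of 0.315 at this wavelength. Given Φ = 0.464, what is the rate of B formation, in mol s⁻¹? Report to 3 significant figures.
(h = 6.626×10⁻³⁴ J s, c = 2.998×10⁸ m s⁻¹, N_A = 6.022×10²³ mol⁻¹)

Photon energy at 345 nm: hc/λ = (6.626×10⁻³⁴)(2.998×10⁸)/(345×10⁻⁹) = 5.758×10⁻¹⁹ J.
Energy delivered: (16.0 W m⁻²)(19.7×10⁻⁴ m²)(4296 s) = 135.4 J.
Photons incident: 135.4 / 5.758×10⁻¹⁹ = 2.352×10²⁰, i.e. 2.352×10²⁰/6.022×10²³ = 3.906×10⁻⁴ mol.
Fraction absorbed: 1 − 10^(−0.315) = 0.5158.
Photons absorbed: 0.5158 × 3.906×10⁻⁴ = 2.015×10⁻⁴ mol.
Product formed: 0.464 × 2.015×10⁻⁴ = 9.350×10⁻⁵ mol.
Rate: 9.350×10⁻⁵ / 4296 s = 2.18×10⁻⁸ mol s⁻¹.

2.18×10⁻⁸ mol s⁻¹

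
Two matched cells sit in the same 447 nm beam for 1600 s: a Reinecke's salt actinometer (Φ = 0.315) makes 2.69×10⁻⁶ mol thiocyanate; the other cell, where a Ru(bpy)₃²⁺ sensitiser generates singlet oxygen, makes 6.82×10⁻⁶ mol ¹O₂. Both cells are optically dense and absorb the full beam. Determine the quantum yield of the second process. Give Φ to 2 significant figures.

Φ = 0.80

Photons absorbed by the actinometer: 2.69×10⁻⁶ / 0.315 = 8.540×10⁻⁶ mol.
Φ(unknown) = 6.82×10⁻⁶ / 8.540×10⁻⁶ = 0.80.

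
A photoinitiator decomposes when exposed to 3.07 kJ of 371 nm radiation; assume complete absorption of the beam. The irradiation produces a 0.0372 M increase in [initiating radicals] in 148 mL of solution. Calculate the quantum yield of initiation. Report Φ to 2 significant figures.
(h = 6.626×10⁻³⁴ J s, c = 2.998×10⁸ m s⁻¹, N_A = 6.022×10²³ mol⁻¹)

Product: (0.0372 M)(0.148 L) = 0.005506 mol.
Photon energy at 371 nm: hc/λ = (6.626×10⁻³⁴)(2.998×10⁸)/(371×10⁻⁹) = 5.354×10⁻¹⁹ J.
Incident energy: 3.07 kJ = 3070 J.
Photons incident: 3070 / 5.354×10⁻¹⁹ = 5.734×10²¹, i.e. 5.734×10²¹/6.022×10²³ = 0.009522 mol.
Φ = 0.005506 mol / 0.009522 mol photons = 0.58.

Φ = 0.58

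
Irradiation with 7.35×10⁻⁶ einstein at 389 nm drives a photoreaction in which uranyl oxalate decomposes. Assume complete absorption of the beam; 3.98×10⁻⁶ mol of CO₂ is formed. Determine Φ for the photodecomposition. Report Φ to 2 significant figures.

Φ = 0.54

Φ = 3.98×10⁻⁶ mol / 7.35×10⁻⁶ mol photons = 0.54.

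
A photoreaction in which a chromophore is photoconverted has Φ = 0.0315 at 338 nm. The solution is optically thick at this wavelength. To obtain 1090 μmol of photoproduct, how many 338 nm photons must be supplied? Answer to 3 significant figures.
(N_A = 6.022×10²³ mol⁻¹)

2.08×10²² photons

Product: 1090 μmol = 0.00109 mol.
Photons that must be absorbed: 0.00109 / 0.0315 = 0.03460 mol.
Photon count: 0.03460 × 6.022×10²³ = 2.08×10²².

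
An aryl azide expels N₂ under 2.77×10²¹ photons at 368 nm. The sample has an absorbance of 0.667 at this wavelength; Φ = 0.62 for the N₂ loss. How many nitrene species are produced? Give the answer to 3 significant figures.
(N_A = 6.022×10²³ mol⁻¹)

1.35×10²¹ species

Moles of photons: 2.77×10²¹ / 6.022×10²³ = 0.004600 mol.
Fraction absorbed: 1 − 10^(−0.667) = 0.7847.
Photons absorbed: 0.7847 × 0.004600 = 0.003610 mol.
Product: Φ × n_abs = 0.62 × 0.003610 = 0.002238 mol.
As a count: 0.002238 × 6.022×10²³ = 1.35×10²¹.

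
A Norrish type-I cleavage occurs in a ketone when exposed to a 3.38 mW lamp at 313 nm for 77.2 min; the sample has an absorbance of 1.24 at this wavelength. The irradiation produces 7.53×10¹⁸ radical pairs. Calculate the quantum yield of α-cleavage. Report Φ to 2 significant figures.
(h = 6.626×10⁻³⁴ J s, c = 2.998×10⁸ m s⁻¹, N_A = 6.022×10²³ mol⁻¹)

Φ = 0.32

Product: 7.53×10¹⁸ / 6.022×10²³ = 1.250×10⁻⁵ mol.
Photon energy at 313 nm: hc/λ = (6.626×10⁻³⁴)(2.998×10⁸)/(313×10⁻⁹) = 6.347×10⁻¹⁹ J.
Energy delivered: (3.38 mW)(4632 s) = 15.66 J.
Photons incident: 15.66 / 6.347×10⁻¹⁹ = 2.467×10¹⁹, i.e. 2.467×10¹⁹/6.022×10²³ = 4.097×10⁻⁵ mol.
Fraction absorbed: 1 − 10^(−1.24) = 0.9425.
Photons absorbed: 0.9425 × 4.097×10⁻⁵ = 3.861×10⁻⁵ mol.
Φ = 1.250×10⁻⁵ mol / 3.861×10⁻⁵ mol photons = 0.32.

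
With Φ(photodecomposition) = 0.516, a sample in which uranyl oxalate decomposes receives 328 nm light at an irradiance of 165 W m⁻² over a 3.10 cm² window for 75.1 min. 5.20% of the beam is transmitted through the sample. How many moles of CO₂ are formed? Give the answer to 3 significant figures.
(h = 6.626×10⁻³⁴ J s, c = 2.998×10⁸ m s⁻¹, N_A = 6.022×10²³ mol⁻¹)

Photon energy at 328 nm: hc/λ = (6.626×10⁻³⁴)(2.998×10⁸)/(328×10⁻⁹) = 6.056×10⁻¹⁹ J.
Energy delivered: (165 W m⁻²)(3.10×10⁻⁴ m²)(4506 s) = 230.5 J.
Photons incident: 230.5 / 6.056×10⁻¹⁹ = 3.806×10²⁰, i.e. 3.806×10²⁰/6.022×10²³ = 6.320×10⁻⁴ mol.
Fraction absorbed: 1 − 5.20/100 = 0.9480.
Photons absorbed: 0.9480 × 6.320×10⁻⁴ = 5.991×10⁻⁴ mol.
Product: Φ × n_abs = 0.516 × 5.991×10⁻⁴ = 3.091×10⁻⁴ mol.

3.09×10⁻⁴ mol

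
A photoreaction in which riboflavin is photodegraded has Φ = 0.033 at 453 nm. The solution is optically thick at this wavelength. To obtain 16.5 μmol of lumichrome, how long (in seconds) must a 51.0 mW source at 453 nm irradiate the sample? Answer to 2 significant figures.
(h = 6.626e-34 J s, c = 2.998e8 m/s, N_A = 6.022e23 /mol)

t ≈ 2600 s

Product: 16.5 μmol = 1.65e-5 mol.
Photons that must be absorbed: 1.65e-5 / 0.033 = 5.000e-4 mol.
Photon energy: hc/λ = 4.385e-19 J; per mole, 2.641e5 J mol⁻¹.
Energy required: 5.000e-4 × 2.641e5 = 132.1 J.
Time: 132.1 J / 0.051 W = 2600 s.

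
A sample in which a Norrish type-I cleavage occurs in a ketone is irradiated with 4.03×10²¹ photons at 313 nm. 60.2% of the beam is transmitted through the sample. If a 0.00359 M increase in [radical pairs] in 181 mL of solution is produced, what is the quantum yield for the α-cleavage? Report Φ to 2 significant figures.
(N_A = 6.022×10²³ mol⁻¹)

Product: (0.00359 M)(0.181 L) = 6.498×10⁻⁴ mol.
Moles of photons: 4.03×10²¹ / 6.022×10²³ = 0.006692 mol.
Fraction absorbed: 1 − 60.2/100 = 0.3980.
Photons absorbed: 0.3980 × 0.006692 = 0.002663 mol.
Φ = 6.498×10⁻⁴ mol / 0.002663 mol photons = 0.24.

Φ = 0.24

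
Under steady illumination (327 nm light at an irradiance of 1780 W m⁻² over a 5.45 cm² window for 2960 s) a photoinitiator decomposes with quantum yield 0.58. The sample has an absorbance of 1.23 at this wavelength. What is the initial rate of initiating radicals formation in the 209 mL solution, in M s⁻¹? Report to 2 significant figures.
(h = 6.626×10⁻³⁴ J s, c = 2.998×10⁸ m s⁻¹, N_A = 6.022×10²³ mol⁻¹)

6.9×10⁻⁶ M s⁻¹

Photon energy at 327 nm: hc/λ = (6.626×10⁻³⁴)(2.998×10⁸)/(327×10⁻⁹) = 6.075×10⁻¹⁹ J.
Energy delivered: (1780 W m⁻²)(5.45×10⁻⁴ m²)(2960 s) = 2871 J.
Photons incident: 2871 / 6.075×10⁻¹⁹ = 4.726×10²¹, i.e. 4.726×10²¹/6.022×10²³ = 0.007848 mol.
Fraction absorbed: 1 − 10^(−1.23) = 0.9411.
Photons absorbed: 0.9411 × 0.007848 = 0.007386 mol.
Product formed: 0.58 × 0.007386 = 0.004284 mol.
Rate: 0.004284 mol / (2960 s × 0.209 L) = 6.9×10⁻⁶ M s⁻¹.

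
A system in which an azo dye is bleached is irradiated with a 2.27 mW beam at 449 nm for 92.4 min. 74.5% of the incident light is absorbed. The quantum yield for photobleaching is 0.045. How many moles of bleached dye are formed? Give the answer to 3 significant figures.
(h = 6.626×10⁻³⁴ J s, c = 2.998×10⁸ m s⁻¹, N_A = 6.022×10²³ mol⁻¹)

Photon energy at 449 nm: hc/λ = (6.626×10⁻³⁴)(2.998×10⁸)/(449×10⁻⁹) = 4.424×10⁻¹⁹ J.
Energy delivered: (2.27 mW)(5544 s) = 12.58 J.
Photons incident: 12.58 / 4.424×10⁻¹⁹ = 2.844×10¹⁹, i.e. 2.844×10¹⁹/6.022×10²³ = 4.723×10⁻⁵ mol.
Photons absorbed: 0.745 × 4.723×10⁻⁵ = 3.519×10⁻⁵ mol.
Product: Φ × n_abs = 0.045 × 3.519×10⁻⁵ = 1.584×10⁻⁶ mol.

1.58×10⁻⁶ mol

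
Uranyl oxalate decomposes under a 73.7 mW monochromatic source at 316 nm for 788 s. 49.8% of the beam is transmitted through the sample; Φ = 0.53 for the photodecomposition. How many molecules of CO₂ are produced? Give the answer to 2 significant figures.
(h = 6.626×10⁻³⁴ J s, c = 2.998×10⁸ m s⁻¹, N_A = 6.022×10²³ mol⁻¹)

Photon energy at 316 nm: hc/λ = (6.626×10⁻³⁴)(2.998×10⁸)/(316×10⁻⁹) = 6.286×10⁻¹⁹ J.
Energy delivered: (73.7 mW)(788 s) = 58.08 J.
Photons incident: 58.08 / 6.286×10⁻¹⁹ = 9.240×10¹⁹, i.e. 9.240×10¹⁹/6.022×10²³ = 1.534×10⁻⁴ mol.
Fraction absorbed: 1 − 49.8/100 = 0.5020.
Photons absorbed: 0.5020 × 1.534×10⁻⁴ = 7.701×10⁻⁵ mol.
Product: Φ × n_abs = 0.53 × 7.701×10⁻⁵ = 4.082×10⁻⁵ mol.
As a count: 4.082×10⁻⁵ × 6.022×10²³ = 2.5×10¹⁹.

2.5×10¹⁹ molecules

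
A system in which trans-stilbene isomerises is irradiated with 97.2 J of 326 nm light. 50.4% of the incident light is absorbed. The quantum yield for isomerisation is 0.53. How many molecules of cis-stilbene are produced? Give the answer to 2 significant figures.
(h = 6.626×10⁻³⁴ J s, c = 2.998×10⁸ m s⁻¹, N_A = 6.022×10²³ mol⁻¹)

Photon energy at 326 nm: hc/λ = (6.626×10⁻³⁴)(2.998×10⁸)/(326×10⁻⁹) = 6.093×10⁻¹⁹ J.
Photons incident: 97.2 / 6.093×10⁻¹⁹ = 1.595×10²⁰, i.e. 1.595×10²⁰/6.022×10²³ = 2.649×10⁻⁴ mol.
Photons absorbed: 0.504 × 2.649×10⁻⁴ = 1.335×10⁻⁴ mol.
Product: Φ × n_abs = 0.53 × 1.335×10⁻⁴ = 7.076×10⁻⁵ mol.
As a count: 7.076×10⁻⁵ × 6.022×10²³ = 4.3×10¹⁹.

4.3×10¹⁹ molecules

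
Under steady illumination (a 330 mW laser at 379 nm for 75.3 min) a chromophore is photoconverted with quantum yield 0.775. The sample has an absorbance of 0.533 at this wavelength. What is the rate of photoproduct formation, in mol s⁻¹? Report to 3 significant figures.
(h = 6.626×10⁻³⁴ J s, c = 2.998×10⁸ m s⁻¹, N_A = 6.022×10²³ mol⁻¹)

Photon energy at 379 nm: hc/λ = (6.626×10⁻³⁴)(2.998×10⁸)/(379×10⁻⁹) = 5.241×10⁻¹⁹ J.
Energy delivered: (330 mW)(4518 s) = 1491 J.
Photons incident: 1491 / 5.241×10⁻¹⁹ = 2.845×10²¹, i.e. 2.845×10²¹/6.022×10²³ = 0.004724 mol.
Fraction absorbed: 1 − 10^(−0.533) = 0.7069.
Photons absorbed: 0.7069 × 0.004724 = 0.003339 mol.
Product formed: 0.775 × 0.003339 = 0.002588 mol.
Rate: 0.002588 / 4518 s = 5.73×10⁻⁷ mol s⁻¹.

5.73×10⁻⁷ mol s⁻¹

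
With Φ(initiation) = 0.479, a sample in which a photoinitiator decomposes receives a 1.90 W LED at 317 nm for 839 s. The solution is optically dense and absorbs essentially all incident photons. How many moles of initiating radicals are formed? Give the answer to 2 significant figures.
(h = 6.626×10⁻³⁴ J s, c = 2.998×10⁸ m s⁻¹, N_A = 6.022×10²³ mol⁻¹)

Photon energy at 317 nm: hc/λ = (6.626×10⁻³⁴)(2.998×10⁸)/(317×10⁻⁹) = 6.266×10⁻¹⁹ J.
Energy delivered: (1.90 W)(839 s) = 1594 J.
Photons incident: 1594 / 6.266×10⁻¹⁹ = 2.544×10²¹, i.e. 2.544×10²¹/6.022×10²³ = 0.004225 mol.
Product: Φ × n_abs = 0.479 × 0.004225 = 0.002024 mol.

0.0020 mol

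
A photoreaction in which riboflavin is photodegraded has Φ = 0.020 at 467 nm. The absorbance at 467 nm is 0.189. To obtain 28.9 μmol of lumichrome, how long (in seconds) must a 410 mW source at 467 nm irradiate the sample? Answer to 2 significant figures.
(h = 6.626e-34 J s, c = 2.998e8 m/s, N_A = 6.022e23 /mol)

t ≈ 2600 s

Product: 28.9 μmol = 2.89e-5 mol.
Photons that must be absorbed: 2.89e-5 / 0.020 = 0.001445 mol.
Fraction absorbed: 1 − 10^(−0.189) = 0.3529.
Incident photons needed: 0.001445 / 0.3529 = 0.004095 mol.
Photon energy: hc/λ = 4.254e-19 J; per mole, 2.562e5 J mol⁻¹.
Energy required: 0.004095 × 2.562e5 = 1049 J.
Time: 1049 J / 0.41 W = 2600 s.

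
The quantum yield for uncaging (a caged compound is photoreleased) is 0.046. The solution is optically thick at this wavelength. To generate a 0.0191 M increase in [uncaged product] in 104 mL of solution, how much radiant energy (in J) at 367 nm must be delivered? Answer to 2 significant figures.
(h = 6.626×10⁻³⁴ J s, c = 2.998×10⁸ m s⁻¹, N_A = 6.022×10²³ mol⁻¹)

Product: (0.0191 M)(0.104 L) = 0.001986 mol.
Photons that must be absorbed: 0.001986 / 0.046 = 0.04317 mol.
Photon energy: hc/λ = 5.413×10⁻¹⁹ J; per mole, 3.260×10⁵ J mol⁻¹.
Energy required: 0.04317 × 3.260×10⁵ = 1.4×10⁴ J.

1.4×10⁴ J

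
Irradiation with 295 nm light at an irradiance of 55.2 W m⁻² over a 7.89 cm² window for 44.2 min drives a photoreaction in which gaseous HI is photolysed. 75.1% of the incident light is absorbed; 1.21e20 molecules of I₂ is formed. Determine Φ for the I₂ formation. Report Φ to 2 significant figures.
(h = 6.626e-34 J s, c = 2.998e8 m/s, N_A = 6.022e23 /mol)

Product: 1.21e20 / 6.022e23 = 2.009e-4 mol.
Photon energy at 295 nm: hc/λ = (6.626e-34)(2.998e8)/(295e-9) = 6.734e-19 J.
Energy delivered: (55.2 W m⁻²)(7.89e-4 m²)(2652 s) = 115.5 J.
Photons incident: 115.5 / 6.734e-19 = 1.715e20, i.e. 1.715e20/6.022e23 = 2.848e-4 mol.
Photons absorbed: 0.751 × 2.848e-4 = 2.139e-4 mol.
Φ = 2.009e-4 mol / 2.139e-4 mol photons = 0.94.

Φ = 0.94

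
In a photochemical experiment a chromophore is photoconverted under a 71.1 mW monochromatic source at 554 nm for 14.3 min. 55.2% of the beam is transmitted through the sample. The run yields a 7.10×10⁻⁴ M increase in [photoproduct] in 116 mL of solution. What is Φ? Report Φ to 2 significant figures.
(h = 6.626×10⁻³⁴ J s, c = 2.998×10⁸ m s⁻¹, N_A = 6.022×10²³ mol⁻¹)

Product: (7.10×10⁻⁴ M)(0.116 L) = 8.236×10⁻⁵ mol.
Photon energy at 554 nm: hc/λ = (6.626×10⁻³⁴)(2.998×10⁸)/(554×10⁻⁹) = 3.586×10⁻¹⁹ J.
Energy delivered: (71.1 mW)(858 s) = 61.00 J.
Photons incident: 61.00 / 3.586×10⁻¹⁹ = 1.701×10²⁰, i.e. 1.701×10²⁰/6.022×10²³ = 2.825×10⁻⁴ mol.
Fraction absorbed: 1 − 55.2/100 = 0.4480.
Photons absorbed: 0.4480 × 2.825×10⁻⁴ = 1.266×10⁻⁴ mol.
Φ = 8.236×10⁻⁵ mol / 1.266×10⁻⁴ mol photons = 0.65.

Φ = 0.65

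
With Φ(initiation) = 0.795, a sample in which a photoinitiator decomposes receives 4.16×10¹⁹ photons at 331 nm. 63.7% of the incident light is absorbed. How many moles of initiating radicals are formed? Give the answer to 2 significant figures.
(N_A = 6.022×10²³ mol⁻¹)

3.5×10⁻⁵ mol

Moles of photons: 4.16×10¹⁹ / 6.022×10²³ = 6.908×10⁻⁵ mol.
Photons absorbed: 0.637 × 6.908×10⁻⁵ = 4.400×10⁻⁵ mol.
Product: Φ × n_abs = 0.795 × 4.400×10⁻⁵ = 3.498×10⁻⁵ mol.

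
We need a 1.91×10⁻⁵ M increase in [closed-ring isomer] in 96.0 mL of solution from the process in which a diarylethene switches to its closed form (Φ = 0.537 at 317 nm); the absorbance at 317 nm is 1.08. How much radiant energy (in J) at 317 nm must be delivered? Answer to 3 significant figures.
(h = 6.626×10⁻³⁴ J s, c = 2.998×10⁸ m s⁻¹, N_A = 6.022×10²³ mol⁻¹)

Product: (1.91×10⁻⁵ M)(0.096 L) = 1.834×10⁻⁶ mol.
Photons that must be absorbed: 1.834×10⁻⁶ / 0.537 = 3.415×10⁻⁶ mol.
Fraction absorbed: 1 − 10^(−1.08) = 0.9168.
Incident photons needed: 3.415×10⁻⁶ / 0.9168 = 3.725×10⁻⁶ mol.
Photon energy: hc/λ = 6.266×10⁻¹⁹ J; per mole, 3.773×10⁵ J mol⁻¹.
Energy required: 3.725×10⁻⁶ × 3.773×10⁵ = 1.41 J.

1.41 J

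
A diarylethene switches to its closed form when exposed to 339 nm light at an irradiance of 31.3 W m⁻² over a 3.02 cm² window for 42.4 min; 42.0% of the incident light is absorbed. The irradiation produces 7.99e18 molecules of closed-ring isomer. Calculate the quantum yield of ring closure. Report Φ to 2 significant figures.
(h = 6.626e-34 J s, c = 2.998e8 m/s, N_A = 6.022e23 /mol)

Product: 7.99e18 / 6.022e23 = 1.327e-5 mol.
Photon energy at 339 nm: hc/λ = (6.626e-34)(2.998e8)/(339e-9) = 5.860e-19 J.
Energy delivered: (31.3 W m⁻²)(3.02e-4 m²)(2544 s) = 24.05 J.
Photons incident: 24.05 / 5.860e-19 = 4.104e19, i.e. 4.104e19/6.022e23 = 6.815e-5 mol.
Photons absorbed: 0.420 × 6.815e-5 = 2.862e-5 mol.
Φ = 1.327e-5 mol / 2.862e-5 mol photons = 0.46.

Φ = 0.46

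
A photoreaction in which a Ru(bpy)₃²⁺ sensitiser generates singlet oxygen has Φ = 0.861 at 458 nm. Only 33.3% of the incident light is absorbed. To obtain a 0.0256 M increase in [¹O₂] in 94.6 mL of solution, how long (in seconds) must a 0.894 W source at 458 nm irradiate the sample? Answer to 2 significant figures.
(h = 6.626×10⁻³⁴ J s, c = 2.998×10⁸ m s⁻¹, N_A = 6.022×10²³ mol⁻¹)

t ≈ 2500 s

Product: (0.0256 M)(0.0946 L) = 0.002422 mol.
Photons that must be absorbed: 0.002422 / 0.861 = 0.002813 mol.
Incident photons needed: 0.002813 / 0.333 = 0.008447 mol.
Photon energy: hc/λ = 4.337×10⁻¹⁹ J; per mole, 2.612×10⁵ J mol⁻¹.
Energy required: 0.008447 × 2.612×10⁵ = 2206 J.
Time: 2206 J / 0.894 W = 2500 s.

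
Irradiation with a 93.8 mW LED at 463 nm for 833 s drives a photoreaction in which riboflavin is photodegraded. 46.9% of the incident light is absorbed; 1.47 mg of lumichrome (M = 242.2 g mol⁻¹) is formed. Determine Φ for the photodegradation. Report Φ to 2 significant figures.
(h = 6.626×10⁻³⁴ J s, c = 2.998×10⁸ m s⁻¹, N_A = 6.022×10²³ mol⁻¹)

Product: 1.47 mg / 242.2 g mol⁻¹ = 6.069×10⁻⁶ mol.
Photon energy at 463 nm: hc/λ = (6.626×10⁻³⁴)(2.998×10⁸)/(463×10⁻⁹) = 4.290×10⁻¹⁹ J.
Energy delivered: (93.8 mW)(833 s) = 78.14 J.
Photons incident: 78.14 / 4.290×10⁻¹⁹ = 1.821×10²⁰, i.e. 1.821×10²⁰/6.022×10²³ = 3.024×10⁻⁴ mol.
Photons absorbed: 0.469 × 3.024×10⁻⁴ = 1.418×10⁻⁴ mol.
Φ = 6.069×10⁻⁶ mol / 1.418×10⁻⁴ mol photons = 0.043.

Φ = 0.043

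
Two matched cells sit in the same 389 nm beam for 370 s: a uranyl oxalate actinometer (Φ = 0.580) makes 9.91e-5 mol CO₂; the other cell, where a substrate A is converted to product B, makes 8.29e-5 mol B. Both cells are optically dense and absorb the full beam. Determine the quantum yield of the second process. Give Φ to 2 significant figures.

Φ = 0.49

Photons absorbed by the actinometer: 9.91e-5 / 0.580 = 1.709e-4 mol.
Φ(unknown) = 8.29e-5 / 1.709e-4 = 0.49.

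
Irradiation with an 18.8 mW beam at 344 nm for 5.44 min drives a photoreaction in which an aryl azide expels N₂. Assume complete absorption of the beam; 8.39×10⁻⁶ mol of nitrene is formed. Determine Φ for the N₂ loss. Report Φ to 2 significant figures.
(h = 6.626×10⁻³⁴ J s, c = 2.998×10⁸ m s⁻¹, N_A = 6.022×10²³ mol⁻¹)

Photon energy at 344 nm: hc/λ = (6.626×10⁻³⁴)(2.998×10⁸)/(344×10⁻⁹) = 5.775×10⁻¹⁹ J.
Energy delivered: (18.8 mW)(326.4 s) = 6.136 J.
Photons incident: 6.136 / 5.775×10⁻¹⁹ = 1.063×10¹⁹, i.e. 1.063×10¹⁹/6.022×10²³ = 1.765×10⁻⁵ mol.
Φ = 8.39×10⁻⁶ mol / 1.765×10⁻⁵ mol photons = 0.48.

Φ = 0.48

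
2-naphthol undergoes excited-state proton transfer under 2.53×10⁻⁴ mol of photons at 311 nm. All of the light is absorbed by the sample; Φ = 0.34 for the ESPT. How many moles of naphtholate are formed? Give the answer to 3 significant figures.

Product: Φ × n_abs = 0.34 × 2.53×10⁻⁴ = 8.602×10⁻⁵ mol.

8.60×10⁻⁵ mol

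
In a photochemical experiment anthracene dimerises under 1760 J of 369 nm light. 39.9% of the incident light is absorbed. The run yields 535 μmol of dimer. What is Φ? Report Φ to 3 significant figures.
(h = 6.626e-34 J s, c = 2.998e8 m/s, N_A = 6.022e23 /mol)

Φ = 0.247

Product: 535 μmol = 5.35e-4 mol.
Photon energy at 369 nm: hc/λ = (6.626e-34)(2.998e8)/(369e-9) = 5.383e-19 J.
Photons incident: 1760 / 5.383e-19 = 3.270e21, i.e. 3.270e21/6.022e23 = 0.005430 mol.
Photons absorbed: 0.399 × 0.005430 = 0.002167 mol.
Φ = 5.35e-4 mol / 0.002167 mol photons = 0.247.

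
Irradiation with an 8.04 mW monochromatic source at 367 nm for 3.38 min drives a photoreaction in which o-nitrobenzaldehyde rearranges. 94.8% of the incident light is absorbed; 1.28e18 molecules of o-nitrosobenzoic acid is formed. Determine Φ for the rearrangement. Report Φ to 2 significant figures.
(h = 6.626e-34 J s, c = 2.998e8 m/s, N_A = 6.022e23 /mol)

Φ = 0.45

Product: 1.28e18 / 6.022e23 = 2.126e-6 mol.
Photon energy at 367 nm: hc/λ = (6.626e-34)(2.998e8)/(367e-9) = 5.413e-19 J.
Energy delivered: (8.04 mW)(202.8 s) = 1.631 J.
Photons incident: 1.631 / 5.413e-19 = 3.013e18, i.e. 3.013e18/6.022e23 = 5.003e-6 mol.
Photons absorbed: 0.948 × 5.003e-6 = 4.743e-6 mol.
Φ = 2.126e-6 mol / 4.743e-6 mol photons = 0.45.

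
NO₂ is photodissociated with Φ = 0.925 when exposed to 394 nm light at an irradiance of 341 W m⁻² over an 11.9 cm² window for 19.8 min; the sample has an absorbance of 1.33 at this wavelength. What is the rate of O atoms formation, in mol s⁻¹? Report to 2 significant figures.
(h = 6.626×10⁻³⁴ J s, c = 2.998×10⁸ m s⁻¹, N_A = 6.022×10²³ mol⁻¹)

Photon energy at 394 nm: hc/λ = (6.626×10⁻³⁴)(2.998×10⁸)/(394×10⁻⁹) = 5.042×10⁻¹⁹ J.
Energy delivered: (341 W m⁻²)(11.9×10⁻⁴ m²)(1188 s) = 482.1 J.
Photons incident: 482.1 / 5.042×10⁻¹⁹ = 9.562×10²⁰, i.e. 9.562×10²⁰/6.022×10²³ = 0.001588 mol.
Fraction absorbed: 1 − 10^(−1.33) = 0.9532.
Photons absorbed: 0.9532 × 0.001588 = 0.001514 mol.
Product formed: 0.925 × 0.001514 = 0.001400 mol.
Rate: 0.001400 / 1188 s = 1.2×10⁻⁶ mol s⁻¹.

1.2×10⁻⁶ mol s⁻¹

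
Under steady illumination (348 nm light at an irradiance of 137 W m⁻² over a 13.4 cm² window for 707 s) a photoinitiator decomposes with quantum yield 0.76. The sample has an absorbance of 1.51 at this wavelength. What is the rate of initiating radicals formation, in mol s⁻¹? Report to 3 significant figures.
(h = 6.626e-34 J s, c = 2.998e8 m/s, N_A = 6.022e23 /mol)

Photon energy at 348 nm: hc/λ = (6.626e-34)(2.998e8)/(348e-9) = 5.708e-19 J.
Energy delivered: (137 W m⁻²)(13.4e-4 m²)(707 s) = 129.8 J.
Photons incident: 129.8 / 5.708e-19 = 2.274e20, i.e. 2.274e20/6.022e23 = 3.776e-4 mol.
Fraction absorbed: 1 − 10^(−1.51) = 0.9691.
Photons absorbed: 0.9691 × 3.776e-4 = 3.659e-4 mol.
Product formed: 0.76 × 3.659e-4 = 2.781e-4 mol.
Rate: 2.781e-4 / 707 s = 3.93e-7 mol s⁻¹.

3.93e-7 mol s⁻¹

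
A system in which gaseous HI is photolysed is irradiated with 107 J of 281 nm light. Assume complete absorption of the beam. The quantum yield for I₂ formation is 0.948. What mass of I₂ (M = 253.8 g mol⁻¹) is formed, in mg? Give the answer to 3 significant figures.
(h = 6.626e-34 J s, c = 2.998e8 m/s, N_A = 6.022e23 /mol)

60.5 mg

Photon energy at 281 nm: hc/λ = (6.626e-34)(2.998e8)/(281e-9) = 7.069e-19 J.
Photons incident: 107 / 7.069e-19 = 1.514e20, i.e. 1.514e20/6.022e23 = 2.514e-4 mol.
Product: Φ × n_abs = 0.948 × 2.514e-4 = 2.383e-4 mol.
Mass: 2.383e-4 × 253.8 = 0.06048 g = 60.5 mg.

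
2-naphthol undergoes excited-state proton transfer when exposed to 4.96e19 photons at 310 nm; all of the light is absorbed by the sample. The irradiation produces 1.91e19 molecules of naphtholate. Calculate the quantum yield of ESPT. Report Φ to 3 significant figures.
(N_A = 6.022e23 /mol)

Φ = 0.385

Product: 1.91e19 / 6.022e23 = 3.172e-5 mol.
Moles of photons: 4.96e19 / 6.022e23 = 8.236e-5 mol.
Φ = 3.172e-5 mol / 8.236e-5 mol photons = 0.385.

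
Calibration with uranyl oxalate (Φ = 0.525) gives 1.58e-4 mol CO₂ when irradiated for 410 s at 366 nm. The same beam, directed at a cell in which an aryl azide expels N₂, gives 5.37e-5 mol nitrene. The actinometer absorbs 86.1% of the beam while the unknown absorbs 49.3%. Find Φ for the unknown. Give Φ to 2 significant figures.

Φ = 0.31

Photons absorbed by the actinometer: 1.58e-4 / 0.525 = 3.010e-4 mol.
Incident flux: 3.010e-4 / 0.861 = 3.496e-4 einstein.
Absorbed by unknown: 0.493 × 3.496e-4 = 1.724e-4 mol.
Φ(unknown) = 5.37e-5 / 1.724e-4 = 0.31.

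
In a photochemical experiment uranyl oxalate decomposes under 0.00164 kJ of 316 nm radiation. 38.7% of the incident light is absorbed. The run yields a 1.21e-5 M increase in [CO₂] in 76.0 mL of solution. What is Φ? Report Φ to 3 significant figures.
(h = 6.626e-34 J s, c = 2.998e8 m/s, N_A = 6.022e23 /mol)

Φ = 0.549

Product: (1.21e-5 M)(0.076 L) = 9.196e-7 mol.
Photon energy at 316 nm: hc/λ = (6.626e-34)(2.998e8)/(316e-9) = 6.286e-19 J.
Incident energy: 0.00164 kJ = 1.64 J.
Photons incident: 1.64 / 6.286e-19 = 2.609e18, i.e. 2.609e18/6.022e23 = 4.332e-6 mol.
Photons absorbed: 0.387 × 4.332e-6 = 1.676e-6 mol.
Φ = 9.196e-7 mol / 1.676e-6 mol photons = 0.549.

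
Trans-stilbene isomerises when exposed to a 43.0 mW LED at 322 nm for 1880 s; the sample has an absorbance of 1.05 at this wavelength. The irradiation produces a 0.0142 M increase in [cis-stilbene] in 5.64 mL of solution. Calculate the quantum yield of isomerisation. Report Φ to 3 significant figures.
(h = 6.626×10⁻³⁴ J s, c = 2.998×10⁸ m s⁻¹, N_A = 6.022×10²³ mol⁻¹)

Φ = 0.404

Product: (0.0142 M)(0.00564 L) = 8.009×10⁻⁵ mol.
Photon energy at 322 nm: hc/λ = (6.626×10⁻³⁴)(2.998×10⁸)/(322×10⁻⁹) = 6.169×10⁻¹⁹ J.
Energy delivered: (43.0 mW)(1880 s) = 80.84 J.
Photons incident: 80.84 / 6.169×10⁻¹⁹ = 1.310×10²⁰, i.e. 1.310×10²⁰/6.022×10²³ = 2.175×10⁻⁴ mol.
Fraction absorbed: 1 − 10^(−1.05) = 0.9109.
Photons absorbed: 0.9109 × 2.175×10⁻⁴ = 1.981×10⁻⁴ mol.
Φ = 8.009×10⁻⁵ mol / 1.981×10⁻⁴ mol photons = 0.404.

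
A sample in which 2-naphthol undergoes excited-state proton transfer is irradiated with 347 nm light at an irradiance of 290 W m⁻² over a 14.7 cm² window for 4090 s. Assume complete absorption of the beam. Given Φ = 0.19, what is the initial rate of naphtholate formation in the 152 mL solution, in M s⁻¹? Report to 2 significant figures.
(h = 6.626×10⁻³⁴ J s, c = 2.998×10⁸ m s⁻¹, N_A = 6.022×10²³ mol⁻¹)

Photon energy at 347 nm: hc/λ = (6.626×10⁻³⁴)(2.998×10⁸)/(347×10⁻⁹) = 5.725×10⁻¹⁹ J.
Energy delivered: (290 W m⁻²)(14.7×10⁻⁴ m²)(4090 s) = 1744 J.
Photons incident: 1744 / 5.725×10⁻¹⁹ = 3.046×10²¹, i.e. 3.046×10²¹/6.022×10²³ = 0.005058 mol.
Product formed: 0.19 × 0.005058 = 9.610×10⁻⁴ mol.
Rate: 9.610×10⁻⁴ mol / (4090 s × 0.152 L) = 1.5×10⁻⁶ M s⁻¹.

1.5×10⁻⁶ M s⁻¹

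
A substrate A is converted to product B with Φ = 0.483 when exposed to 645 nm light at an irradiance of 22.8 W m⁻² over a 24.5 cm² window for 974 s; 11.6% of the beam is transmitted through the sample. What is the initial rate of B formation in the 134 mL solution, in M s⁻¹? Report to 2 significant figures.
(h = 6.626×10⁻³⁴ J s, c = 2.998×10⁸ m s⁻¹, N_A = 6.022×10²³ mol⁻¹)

9.6×10⁻⁷ M s⁻¹

Photon energy at 645 nm: hc/λ = (6.626×10⁻³⁴)(2.998×10⁸)/(645×10⁻⁹) = 3.080×10⁻¹⁹ J.
Energy delivered: (22.8 W m⁻²)(24.5×10⁻⁴ m²)(974 s) = 54.41 J.
Photons incident: 54.41 / 3.080×10⁻¹⁹ = 1.767×10²⁰, i.e. 1.767×10²⁰/6.022×10²³ = 2.934×10⁻⁴ mol.
Fraction absorbed: 1 − 11.6/100 = 0.8840.
Photons absorbed: 0.8840 × 2.934×10⁻⁴ = 2.594×10⁻⁴ mol.
Product formed: 0.483 × 2.594×10⁻⁴ = 1.253×10⁻⁴ mol.
Rate: 1.253×10⁻⁴ mol / (974 s × 0.134 L) = 9.6×10⁻⁷ M s⁻¹.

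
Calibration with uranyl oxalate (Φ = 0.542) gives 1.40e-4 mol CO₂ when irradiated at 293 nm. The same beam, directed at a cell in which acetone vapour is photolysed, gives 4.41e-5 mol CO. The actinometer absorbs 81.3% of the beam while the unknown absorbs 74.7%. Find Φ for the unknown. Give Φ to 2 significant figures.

Photons absorbed by the actinometer: 1.40e-4 / 0.542 = 2.583e-4 mol.
Incident flux: 2.583e-4 / 0.813 = 3.177e-4 einstein.
Absorbed by unknown: 0.747 × 3.177e-4 = 2.373e-4 mol.
Φ(unknown) = 4.41e-5 / 2.373e-4 = 0.19.

Φ = 0.19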